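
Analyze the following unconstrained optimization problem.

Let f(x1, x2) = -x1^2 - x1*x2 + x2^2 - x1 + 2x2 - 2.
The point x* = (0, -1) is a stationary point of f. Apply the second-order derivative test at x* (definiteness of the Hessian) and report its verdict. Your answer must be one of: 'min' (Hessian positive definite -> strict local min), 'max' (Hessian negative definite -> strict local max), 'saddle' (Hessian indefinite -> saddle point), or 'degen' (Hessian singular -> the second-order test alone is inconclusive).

Compute the Hessian H = grad^2 f:
  H = [[-2, -1], [-1, 2]]
Verify stationarity: grad f(x*) = H x* + g = (0, 0).
Eigenvalues of H: -2.2361, 2.2361.
Eigenvalues have mixed signs, so H is indefinite -> x* is a saddle point.

saddle


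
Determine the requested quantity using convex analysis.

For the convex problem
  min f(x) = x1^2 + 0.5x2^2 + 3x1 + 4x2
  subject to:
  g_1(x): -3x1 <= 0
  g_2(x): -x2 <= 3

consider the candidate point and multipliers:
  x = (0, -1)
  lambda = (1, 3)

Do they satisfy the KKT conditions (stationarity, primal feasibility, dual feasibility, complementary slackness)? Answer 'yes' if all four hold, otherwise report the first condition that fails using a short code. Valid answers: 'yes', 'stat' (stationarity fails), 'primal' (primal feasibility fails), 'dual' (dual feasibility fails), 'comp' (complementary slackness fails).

Gradient of f: grad f(x) = Q x + c = (3, 3)
Constraint values g_i(x) = a_i^T x - b_i:
  g_1((0, -1)) = 0
  g_2((0, -1)) = -2
Stationarity residual: grad f(x) + sum_i lambda_i a_i = (0, 0)
  -> stationarity OK
Primal feasibility (all g_i <= 0): OK
Dual feasibility (all lambda_i >= 0): OK
Complementary slackness (lambda_i * g_i(x) = 0 for all i): FAILS

Verdict: the first failing condition is complementary_slackness -> comp.

comp


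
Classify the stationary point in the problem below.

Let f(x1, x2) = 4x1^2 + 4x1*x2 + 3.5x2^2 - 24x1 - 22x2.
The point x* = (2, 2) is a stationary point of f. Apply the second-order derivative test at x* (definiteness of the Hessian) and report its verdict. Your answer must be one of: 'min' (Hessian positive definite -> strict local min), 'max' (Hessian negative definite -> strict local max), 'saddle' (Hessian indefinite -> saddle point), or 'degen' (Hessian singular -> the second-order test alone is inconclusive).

Compute the Hessian H = grad^2 f:
  H = [[8, 4], [4, 7]]
Verify stationarity: grad f(x*) = H x* + g = (0, 0).
Eigenvalues of H: 3.4689, 11.5311.
Both eigenvalues > 0, so H is positive definite -> x* is a strict local min.

min


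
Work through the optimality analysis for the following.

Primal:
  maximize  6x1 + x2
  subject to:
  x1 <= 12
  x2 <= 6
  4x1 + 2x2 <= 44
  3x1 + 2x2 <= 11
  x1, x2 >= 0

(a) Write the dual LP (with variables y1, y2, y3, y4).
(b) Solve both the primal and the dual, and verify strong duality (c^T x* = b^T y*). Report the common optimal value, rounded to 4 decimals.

The standard primal-dual pair for 'max c^T x s.t. A x <= b, x >= 0' is:
  Dual:  min b^T y  s.t.  A^T y >= c,  y >= 0.

So the dual LP is:
  minimize  12y1 + 6y2 + 44y3 + 11y4
  subject to:
    y1 + 4y3 + 3y4 >= 6
    y2 + 2y3 + 2y4 >= 1
    y1, y2, y3, y4 >= 0

Solving the primal: x* = (3.6667, 0).
  primal value c^T x* = 22.
Solving the dual: y* = (0, 0, 0, 2).
  dual value b^T y* = 22.
Strong duality: c^T x* = b^T y*. Confirmed.

22


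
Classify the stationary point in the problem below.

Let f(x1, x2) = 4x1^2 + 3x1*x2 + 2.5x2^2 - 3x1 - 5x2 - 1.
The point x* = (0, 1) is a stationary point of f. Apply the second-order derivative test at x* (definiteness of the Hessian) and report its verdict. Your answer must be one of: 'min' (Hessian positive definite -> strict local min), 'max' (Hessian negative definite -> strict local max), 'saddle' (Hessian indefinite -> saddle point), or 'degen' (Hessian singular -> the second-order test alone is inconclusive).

Compute the Hessian H = grad^2 f:
  H = [[8, 3], [3, 5]]
Verify stationarity: grad f(x*) = H x* + g = (0, 0).
Eigenvalues of H: 3.1459, 9.8541.
Both eigenvalues > 0, so H is positive definite -> x* is a strict local min.

min


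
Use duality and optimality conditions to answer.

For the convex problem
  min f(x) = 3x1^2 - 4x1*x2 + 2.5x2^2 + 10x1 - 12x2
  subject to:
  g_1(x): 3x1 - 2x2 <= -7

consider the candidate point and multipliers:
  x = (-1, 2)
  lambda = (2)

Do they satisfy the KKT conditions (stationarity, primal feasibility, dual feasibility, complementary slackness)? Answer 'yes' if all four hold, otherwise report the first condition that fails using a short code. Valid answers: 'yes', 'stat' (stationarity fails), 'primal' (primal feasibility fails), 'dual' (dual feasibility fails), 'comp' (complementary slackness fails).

Gradient of f: grad f(x) = Q x + c = (-4, 2)
Constraint values g_i(x) = a_i^T x - b_i:
  g_1((-1, 2)) = 0
Stationarity residual: grad f(x) + sum_i lambda_i a_i = (2, -2)
  -> stationarity FAILS
Primal feasibility (all g_i <= 0): OK
Dual feasibility (all lambda_i >= 0): OK
Complementary slackness (lambda_i * g_i(x) = 0 for all i): OK

Verdict: the first failing condition is stationarity -> stat.

stat


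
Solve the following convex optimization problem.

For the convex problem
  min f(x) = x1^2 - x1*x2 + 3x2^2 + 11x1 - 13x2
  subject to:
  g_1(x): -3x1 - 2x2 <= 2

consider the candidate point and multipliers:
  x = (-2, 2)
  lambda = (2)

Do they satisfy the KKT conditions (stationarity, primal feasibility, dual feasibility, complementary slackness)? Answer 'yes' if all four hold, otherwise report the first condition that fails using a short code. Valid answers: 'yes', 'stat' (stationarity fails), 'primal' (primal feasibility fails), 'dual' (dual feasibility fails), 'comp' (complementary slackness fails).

Gradient of f: grad f(x) = Q x + c = (5, 1)
Constraint values g_i(x) = a_i^T x - b_i:
  g_1((-2, 2)) = 0
Stationarity residual: grad f(x) + sum_i lambda_i a_i = (-1, -3)
  -> stationarity FAILS
Primal feasibility (all g_i <= 0): OK
Dual feasibility (all lambda_i >= 0): OK
Complementary slackness (lambda_i * g_i(x) = 0 for all i): OK

Verdict: the first failing condition is stationarity -> stat.

stat


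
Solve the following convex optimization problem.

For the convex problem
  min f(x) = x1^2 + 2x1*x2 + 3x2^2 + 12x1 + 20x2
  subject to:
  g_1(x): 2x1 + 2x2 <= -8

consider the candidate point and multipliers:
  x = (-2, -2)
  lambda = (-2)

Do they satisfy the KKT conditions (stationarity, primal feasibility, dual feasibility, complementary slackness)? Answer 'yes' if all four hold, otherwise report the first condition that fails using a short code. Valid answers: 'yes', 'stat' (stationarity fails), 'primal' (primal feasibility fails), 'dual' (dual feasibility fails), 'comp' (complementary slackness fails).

Gradient of f: grad f(x) = Q x + c = (4, 4)
Constraint values g_i(x) = a_i^T x - b_i:
  g_1((-2, -2)) = 0
Stationarity residual: grad f(x) + sum_i lambda_i a_i = (0, 0)
  -> stationarity OK
Primal feasibility (all g_i <= 0): OK
Dual feasibility (all lambda_i >= 0): FAILS
Complementary slackness (lambda_i * g_i(x) = 0 for all i): OK

Verdict: the first failing condition is dual_feasibility -> dual.

dual


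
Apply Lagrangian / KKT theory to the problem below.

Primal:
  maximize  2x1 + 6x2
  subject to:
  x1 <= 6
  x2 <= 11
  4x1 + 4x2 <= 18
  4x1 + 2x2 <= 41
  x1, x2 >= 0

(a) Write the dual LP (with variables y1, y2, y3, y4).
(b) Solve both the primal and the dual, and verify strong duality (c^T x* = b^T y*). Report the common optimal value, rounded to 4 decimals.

The standard primal-dual pair for 'max c^T x s.t. A x <= b, x >= 0' is:
  Dual:  min b^T y  s.t.  A^T y >= c,  y >= 0.

So the dual LP is:
  minimize  6y1 + 11y2 + 18y3 + 41y4
  subject to:
    y1 + 4y3 + 4y4 >= 2
    y2 + 4y3 + 2y4 >= 6
    y1, y2, y3, y4 >= 0

Solving the primal: x* = (0, 4.5).
  primal value c^T x* = 27.
Solving the dual: y* = (0, 0, 1.5, 0).
  dual value b^T y* = 27.
Strong duality: c^T x* = b^T y*. Confirmed.

27


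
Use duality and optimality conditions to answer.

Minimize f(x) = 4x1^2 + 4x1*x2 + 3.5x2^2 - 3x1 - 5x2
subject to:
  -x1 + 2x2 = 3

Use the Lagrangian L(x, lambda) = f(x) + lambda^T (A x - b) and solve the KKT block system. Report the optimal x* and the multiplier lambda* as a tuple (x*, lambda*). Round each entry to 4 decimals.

Form the Lagrangian:
  L(x, lambda) = (1/2) x^T Q x + c^T x + lambda^T (A x - b)
Stationarity (grad_x L = 0): Q x + c + A^T lambda = 0.
Primal feasibility: A x = b.

This gives the KKT block system:
  [ Q   A^T ] [ x     ]   [-c ]
  [ A    0  ] [ lambda ] = [ b ]

Solving the linear system:
  x*      = (-0.4182, 1.2909)
  lambda* = (-1.1818)
  f(x*)   = -0.8273

x* = (-0.4182, 1.2909), lambda* = (-1.1818)


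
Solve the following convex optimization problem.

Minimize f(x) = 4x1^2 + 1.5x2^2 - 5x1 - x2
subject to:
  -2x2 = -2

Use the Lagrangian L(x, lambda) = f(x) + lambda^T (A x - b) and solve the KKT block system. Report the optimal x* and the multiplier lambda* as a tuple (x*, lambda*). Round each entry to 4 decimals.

Form the Lagrangian:
  L(x, lambda) = (1/2) x^T Q x + c^T x + lambda^T (A x - b)
Stationarity (grad_x L = 0): Q x + c + A^T lambda = 0.
Primal feasibility: A x = b.

This gives the KKT block system:
  [ Q   A^T ] [ x     ]   [-c ]
  [ A    0  ] [ lambda ] = [ b ]

Solving the linear system:
  x*      = (0.625, 1)
  lambda* = (1)
  f(x*)   = -1.0625

x* = (0.625, 1), lambda* = (1)


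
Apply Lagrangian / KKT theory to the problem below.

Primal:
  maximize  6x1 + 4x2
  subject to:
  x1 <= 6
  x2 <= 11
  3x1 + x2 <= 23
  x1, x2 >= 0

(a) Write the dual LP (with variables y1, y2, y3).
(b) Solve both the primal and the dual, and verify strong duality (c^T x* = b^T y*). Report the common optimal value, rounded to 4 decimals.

The standard primal-dual pair for 'max c^T x s.t. A x <= b, x >= 0' is:
  Dual:  min b^T y  s.t.  A^T y >= c,  y >= 0.

So the dual LP is:
  minimize  6y1 + 11y2 + 23y3
  subject to:
    y1 + 3y3 >= 6
    y2 + y3 >= 4
    y1, y2, y3 >= 0

Solving the primal: x* = (4, 11).
  primal value c^T x* = 68.
Solving the dual: y* = (0, 2, 2).
  dual value b^T y* = 68.
Strong duality: c^T x* = b^T y*. Confirmed.

68


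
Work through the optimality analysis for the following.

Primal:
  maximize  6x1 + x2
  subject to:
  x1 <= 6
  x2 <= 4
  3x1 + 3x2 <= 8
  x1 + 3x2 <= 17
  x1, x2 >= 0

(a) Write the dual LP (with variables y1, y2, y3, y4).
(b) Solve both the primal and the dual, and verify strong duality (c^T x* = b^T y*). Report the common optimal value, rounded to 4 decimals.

The standard primal-dual pair for 'max c^T x s.t. A x <= b, x >= 0' is:
  Dual:  min b^T y  s.t.  A^T y >= c,  y >= 0.

So the dual LP is:
  minimize  6y1 + 4y2 + 8y3 + 17y4
  subject to:
    y1 + 3y3 + y4 >= 6
    y2 + 3y3 + 3y4 >= 1
    y1, y2, y3, y4 >= 0

Solving the primal: x* = (2.6667, 0).
  primal value c^T x* = 16.
Solving the dual: y* = (0, 0, 2, 0).
  dual value b^T y* = 16.
Strong duality: c^T x* = b^T y*. Confirmed.

16


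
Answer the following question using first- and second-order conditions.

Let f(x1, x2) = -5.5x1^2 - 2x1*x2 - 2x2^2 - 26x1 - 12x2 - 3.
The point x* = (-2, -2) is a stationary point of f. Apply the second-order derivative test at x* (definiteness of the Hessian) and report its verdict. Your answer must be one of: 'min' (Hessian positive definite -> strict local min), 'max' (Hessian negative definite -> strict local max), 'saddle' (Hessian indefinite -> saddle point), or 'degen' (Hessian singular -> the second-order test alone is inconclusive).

Compute the Hessian H = grad^2 f:
  H = [[-11, -2], [-2, -4]]
Verify stationarity: grad f(x*) = H x* + g = (0, 0).
Eigenvalues of H: -11.5311, -3.4689.
Both eigenvalues < 0, so H is negative definite -> x* is a strict local max.

max


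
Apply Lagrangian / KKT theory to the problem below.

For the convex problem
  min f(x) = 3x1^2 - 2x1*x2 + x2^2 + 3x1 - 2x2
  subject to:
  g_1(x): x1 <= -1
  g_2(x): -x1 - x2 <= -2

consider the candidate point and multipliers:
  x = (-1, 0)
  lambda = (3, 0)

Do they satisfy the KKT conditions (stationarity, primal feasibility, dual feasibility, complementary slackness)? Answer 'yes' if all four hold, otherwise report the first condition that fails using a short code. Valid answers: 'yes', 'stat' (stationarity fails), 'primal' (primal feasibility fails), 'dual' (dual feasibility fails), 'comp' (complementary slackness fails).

Gradient of f: grad f(x) = Q x + c = (-3, 0)
Constraint values g_i(x) = a_i^T x - b_i:
  g_1((-1, 0)) = 0
  g_2((-1, 0)) = 3
Stationarity residual: grad f(x) + sum_i lambda_i a_i = (0, 0)
  -> stationarity OK
Primal feasibility (all g_i <= 0): FAILS
Dual feasibility (all lambda_i >= 0): OK
Complementary slackness (lambda_i * g_i(x) = 0 for all i): OK

Verdict: the first failing condition is primal_feasibility -> primal.

primal


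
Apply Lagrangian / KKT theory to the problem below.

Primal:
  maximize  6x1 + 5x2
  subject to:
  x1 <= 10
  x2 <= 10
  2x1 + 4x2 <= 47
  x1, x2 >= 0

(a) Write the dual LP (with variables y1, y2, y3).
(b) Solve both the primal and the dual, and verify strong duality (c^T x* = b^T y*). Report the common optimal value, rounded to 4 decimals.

The standard primal-dual pair for 'max c^T x s.t. A x <= b, x >= 0' is:
  Dual:  min b^T y  s.t.  A^T y >= c,  y >= 0.

So the dual LP is:
  minimize  10y1 + 10y2 + 47y3
  subject to:
    y1 + 2y3 >= 6
    y2 + 4y3 >= 5
    y1, y2, y3 >= 0

Solving the primal: x* = (10, 6.75).
  primal value c^T x* = 93.75.
Solving the dual: y* = (3.5, 0, 1.25).
  dual value b^T y* = 93.75.
Strong duality: c^T x* = b^T y*. Confirmed.

93.75


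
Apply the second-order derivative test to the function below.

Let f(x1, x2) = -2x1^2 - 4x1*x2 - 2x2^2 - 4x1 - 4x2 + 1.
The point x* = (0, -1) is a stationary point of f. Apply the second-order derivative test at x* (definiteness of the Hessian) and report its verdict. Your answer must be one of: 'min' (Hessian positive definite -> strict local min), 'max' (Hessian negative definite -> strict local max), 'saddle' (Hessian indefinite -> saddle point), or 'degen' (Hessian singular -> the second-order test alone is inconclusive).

Compute the Hessian H = grad^2 f:
  H = [[-4, -4], [-4, -4]]
Verify stationarity: grad f(x*) = H x* + g = (0, 0).
Eigenvalues of H: -8, 0.
H has a zero eigenvalue (singular; negative semidefinite but not definite), so H is neither positive definite, negative definite, nor indefinite. The second-order test alone is inconclusive -> degen.
(Indeed, f is constant along the null direction of H through x*, so x* is not a strict local extremum.)

degen


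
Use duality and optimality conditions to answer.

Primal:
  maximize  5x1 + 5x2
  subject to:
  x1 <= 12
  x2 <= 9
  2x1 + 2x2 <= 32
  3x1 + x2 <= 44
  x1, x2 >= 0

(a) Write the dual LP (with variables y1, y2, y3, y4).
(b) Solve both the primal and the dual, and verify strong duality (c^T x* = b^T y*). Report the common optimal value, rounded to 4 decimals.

The standard primal-dual pair for 'max c^T x s.t. A x <= b, x >= 0' is:
  Dual:  min b^T y  s.t.  A^T y >= c,  y >= 0.

So the dual LP is:
  minimize  12y1 + 9y2 + 32y3 + 44y4
  subject to:
    y1 + 2y3 + 3y4 >= 5
    y2 + 2y3 + y4 >= 5
    y1, y2, y3, y4 >= 0

Solving the primal: x* = (12, 4).
  primal value c^T x* = 80.
Solving the dual: y* = (0, 0, 2.5, 0).
  dual value b^T y* = 80.
Strong duality: c^T x* = b^T y*. Confirmed.

80


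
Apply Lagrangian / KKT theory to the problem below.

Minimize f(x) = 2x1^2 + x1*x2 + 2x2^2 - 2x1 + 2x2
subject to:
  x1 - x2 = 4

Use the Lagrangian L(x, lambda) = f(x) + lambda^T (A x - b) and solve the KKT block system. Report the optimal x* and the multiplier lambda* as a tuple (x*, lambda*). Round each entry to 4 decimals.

Form the Lagrangian:
  L(x, lambda) = (1/2) x^T Q x + c^T x + lambda^T (A x - b)
Stationarity (grad_x L = 0): Q x + c + A^T lambda = 0.
Primal feasibility: A x = b.

This gives the KKT block system:
  [ Q   A^T ] [ x     ]   [-c ]
  [ A    0  ] [ lambda ] = [ b ]

Solving the linear system:
  x*      = (2, -2)
  lambda* = (-4)
  f(x*)   = 4

x* = (2, -2), lambda* = (-4)


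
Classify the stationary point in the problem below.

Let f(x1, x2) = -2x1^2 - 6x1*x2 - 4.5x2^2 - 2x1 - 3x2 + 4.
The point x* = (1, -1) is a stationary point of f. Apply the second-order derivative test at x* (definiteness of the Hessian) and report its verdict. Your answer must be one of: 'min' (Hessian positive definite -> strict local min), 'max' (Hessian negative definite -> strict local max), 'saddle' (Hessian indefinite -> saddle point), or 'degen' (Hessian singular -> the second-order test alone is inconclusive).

Compute the Hessian H = grad^2 f:
  H = [[-4, -6], [-6, -9]]
Verify stationarity: grad f(x*) = H x* + g = (0, 0).
Eigenvalues of H: -13, 0.
H has a zero eigenvalue (singular; negative semidefinite but not definite), so H is neither positive definite, negative definite, nor indefinite. The second-order test alone is inconclusive -> degen.
(Indeed, f is constant along the null direction of H through x*, so x* is not a strict local extremum.)

degen


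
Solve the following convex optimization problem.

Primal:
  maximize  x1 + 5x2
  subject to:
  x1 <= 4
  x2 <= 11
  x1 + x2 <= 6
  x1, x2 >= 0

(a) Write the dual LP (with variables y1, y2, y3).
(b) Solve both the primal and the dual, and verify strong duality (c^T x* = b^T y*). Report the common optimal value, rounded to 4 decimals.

The standard primal-dual pair for 'max c^T x s.t. A x <= b, x >= 0' is:
  Dual:  min b^T y  s.t.  A^T y >= c,  y >= 0.

So the dual LP is:
  minimize  4y1 + 11y2 + 6y3
  subject to:
    y1 + y3 >= 1
    y2 + y3 >= 5
    y1, y2, y3 >= 0

Solving the primal: x* = (0, 6).
  primal value c^T x* = 30.
Solving the dual: y* = (0, 0, 5).
  dual value b^T y* = 30.
Strong duality: c^T x* = b^T y*. Confirmed.

30


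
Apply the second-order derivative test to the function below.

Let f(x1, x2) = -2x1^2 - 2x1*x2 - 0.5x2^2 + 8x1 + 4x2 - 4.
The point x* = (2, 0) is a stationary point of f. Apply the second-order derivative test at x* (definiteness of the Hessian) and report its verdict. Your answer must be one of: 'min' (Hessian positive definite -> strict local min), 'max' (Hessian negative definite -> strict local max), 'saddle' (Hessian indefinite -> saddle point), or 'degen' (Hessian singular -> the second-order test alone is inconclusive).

Compute the Hessian H = grad^2 f:
  H = [[-4, -2], [-2, -1]]
Verify stationarity: grad f(x*) = H x* + g = (0, 0).
Eigenvalues of H: -5, 0.
H has a zero eigenvalue (singular; negative semidefinite but not definite), so H is neither positive definite, negative definite, nor indefinite. The second-order test alone is inconclusive -> degen.
(Indeed, f is constant along the null direction of H through x*, so x* is not a strict local extremum.)

degen


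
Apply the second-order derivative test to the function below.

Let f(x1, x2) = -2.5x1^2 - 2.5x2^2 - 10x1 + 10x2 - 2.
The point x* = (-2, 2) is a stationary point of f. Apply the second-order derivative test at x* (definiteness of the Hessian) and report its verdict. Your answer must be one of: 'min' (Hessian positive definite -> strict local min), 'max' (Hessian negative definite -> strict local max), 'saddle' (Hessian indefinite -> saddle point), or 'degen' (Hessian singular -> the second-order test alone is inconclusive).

Compute the Hessian H = grad^2 f:
  H = [[-5, 0], [0, -5]]
Verify stationarity: grad f(x*) = H x* + g = (0, 0).
Eigenvalues of H: -5, -5.
Both eigenvalues < 0, so H is negative definite -> x* is a strict local max.

max


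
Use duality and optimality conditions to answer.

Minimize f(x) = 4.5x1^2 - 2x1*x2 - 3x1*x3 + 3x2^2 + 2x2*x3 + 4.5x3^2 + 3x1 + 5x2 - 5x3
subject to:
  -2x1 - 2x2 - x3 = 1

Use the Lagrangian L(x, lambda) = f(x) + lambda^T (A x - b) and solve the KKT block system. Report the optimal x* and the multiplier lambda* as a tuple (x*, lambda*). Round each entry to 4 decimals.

Form the Lagrangian:
  L(x, lambda) = (1/2) x^T Q x + c^T x + lambda^T (A x - b)
Stationarity (grad_x L = 0): Q x + c + A^T lambda = 0.
Primal feasibility: A x = b.

This gives the KKT block system:
  [ Q   A^T ] [ x     ]   [-c ]
  [ A    0  ] [ lambda ] = [ b ]

Solving the linear system:
  x*      = (-0.0623, -0.8458, 0.8162)
  lambda* = (0.8411)
  f(x*)   = -4.669

x* = (-0.0623, -0.8458, 0.8162), lambda* = (0.8411)


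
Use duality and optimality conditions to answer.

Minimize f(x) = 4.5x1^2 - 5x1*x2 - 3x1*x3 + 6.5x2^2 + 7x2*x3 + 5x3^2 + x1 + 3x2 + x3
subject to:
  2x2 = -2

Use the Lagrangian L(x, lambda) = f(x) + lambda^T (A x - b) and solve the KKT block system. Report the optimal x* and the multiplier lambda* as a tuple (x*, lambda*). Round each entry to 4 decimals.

Form the Lagrangian:
  L(x, lambda) = (1/2) x^T Q x + c^T x + lambda^T (A x - b)
Stationarity (grad_x L = 0): Q x + c + A^T lambda = 0.
Primal feasibility: A x = b.

This gives the KKT block system:
  [ Q   A^T ] [ x     ]   [-c ]
  [ A    0  ] [ lambda ] = [ b ]

Solving the linear system:
  x*      = (-0.5185, -1, 0.4444)
  lambda* = (2.1481)
  f(x*)   = 0.6111

x* = (-0.5185, -1, 0.4444), lambda* = (2.1481)


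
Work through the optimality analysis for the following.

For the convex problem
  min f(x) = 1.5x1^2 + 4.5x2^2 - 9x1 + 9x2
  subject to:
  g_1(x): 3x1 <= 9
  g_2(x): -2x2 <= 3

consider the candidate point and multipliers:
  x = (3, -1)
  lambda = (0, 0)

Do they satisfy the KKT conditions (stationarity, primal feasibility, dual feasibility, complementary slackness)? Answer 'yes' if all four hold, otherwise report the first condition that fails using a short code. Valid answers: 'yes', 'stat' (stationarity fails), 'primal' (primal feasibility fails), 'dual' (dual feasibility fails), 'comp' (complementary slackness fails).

Gradient of f: grad f(x) = Q x + c = (0, 0)
Constraint values g_i(x) = a_i^T x - b_i:
  g_1((3, -1)) = 0
  g_2((3, -1)) = -1
Stationarity residual: grad f(x) + sum_i lambda_i a_i = (0, 0)
  -> stationarity OK
Primal feasibility (all g_i <= 0): OK
Dual feasibility (all lambda_i >= 0): OK
Complementary slackness (lambda_i * g_i(x) = 0 for all i): OK

Verdict: yes, KKT holds.

yes


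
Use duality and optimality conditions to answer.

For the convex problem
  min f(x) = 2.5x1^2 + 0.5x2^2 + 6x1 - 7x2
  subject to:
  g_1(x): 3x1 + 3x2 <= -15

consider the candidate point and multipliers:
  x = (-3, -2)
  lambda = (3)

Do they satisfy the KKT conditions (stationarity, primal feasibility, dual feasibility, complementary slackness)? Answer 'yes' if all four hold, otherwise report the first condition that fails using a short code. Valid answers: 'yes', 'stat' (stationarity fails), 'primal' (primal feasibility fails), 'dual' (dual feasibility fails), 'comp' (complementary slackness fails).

Gradient of f: grad f(x) = Q x + c = (-9, -9)
Constraint values g_i(x) = a_i^T x - b_i:
  g_1((-3, -2)) = 0
Stationarity residual: grad f(x) + sum_i lambda_i a_i = (0, 0)
  -> stationarity OK
Primal feasibility (all g_i <= 0): OK
Dual feasibility (all lambda_i >= 0): OK
Complementary slackness (lambda_i * g_i(x) = 0 for all i): OK

Verdict: yes, KKT holds.

yes


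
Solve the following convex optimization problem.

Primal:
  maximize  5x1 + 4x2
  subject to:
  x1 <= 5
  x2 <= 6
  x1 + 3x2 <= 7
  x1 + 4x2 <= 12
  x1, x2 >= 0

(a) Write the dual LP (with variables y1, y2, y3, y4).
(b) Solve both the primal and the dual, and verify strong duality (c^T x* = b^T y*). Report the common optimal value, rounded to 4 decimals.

The standard primal-dual pair for 'max c^T x s.t. A x <= b, x >= 0' is:
  Dual:  min b^T y  s.t.  A^T y >= c,  y >= 0.

So the dual LP is:
  minimize  5y1 + 6y2 + 7y3 + 12y4
  subject to:
    y1 + y3 + y4 >= 5
    y2 + 3y3 + 4y4 >= 4
    y1, y2, y3, y4 >= 0

Solving the primal: x* = (5, 0.6667).
  primal value c^T x* = 27.6667.
Solving the dual: y* = (3.6667, 0, 1.3333, 0).
  dual value b^T y* = 27.6667.
Strong duality: c^T x* = b^T y*. Confirmed.

27.6667


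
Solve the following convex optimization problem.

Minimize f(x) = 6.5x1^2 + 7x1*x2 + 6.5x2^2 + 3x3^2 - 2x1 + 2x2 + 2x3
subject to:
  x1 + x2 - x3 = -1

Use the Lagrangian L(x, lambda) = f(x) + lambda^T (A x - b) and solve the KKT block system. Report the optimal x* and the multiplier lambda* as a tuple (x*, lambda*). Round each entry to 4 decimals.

Form the Lagrangian:
  L(x, lambda) = (1/2) x^T Q x + c^T x + lambda^T (A x - b)
Stationarity (grad_x L = 0): Q x + c + A^T lambda = 0.
Primal feasibility: A x = b.

This gives the KKT block system:
  [ Q   A^T ] [ x     ]   [-c ]
  [ A    0  ] [ lambda ] = [ b ]

Solving the linear system:
  x*      = (0.0833, -0.5833, 0.5)
  lambda* = (5)
  f(x*)   = 2.3333

x* = (0.0833, -0.5833, 0.5), lambda* = (5)


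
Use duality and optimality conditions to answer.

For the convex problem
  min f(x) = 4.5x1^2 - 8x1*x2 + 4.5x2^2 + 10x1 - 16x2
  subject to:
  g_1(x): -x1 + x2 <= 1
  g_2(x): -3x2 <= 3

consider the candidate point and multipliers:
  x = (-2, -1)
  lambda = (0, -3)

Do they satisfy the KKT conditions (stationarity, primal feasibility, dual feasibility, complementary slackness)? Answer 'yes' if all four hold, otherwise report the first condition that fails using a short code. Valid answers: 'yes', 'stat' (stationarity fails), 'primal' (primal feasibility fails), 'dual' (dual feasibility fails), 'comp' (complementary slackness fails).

Gradient of f: grad f(x) = Q x + c = (0, -9)
Constraint values g_i(x) = a_i^T x - b_i:
  g_1((-2, -1)) = 0
  g_2((-2, -1)) = 0
Stationarity residual: grad f(x) + sum_i lambda_i a_i = (0, 0)
  -> stationarity OK
Primal feasibility (all g_i <= 0): OK
Dual feasibility (all lambda_i >= 0): FAILS
Complementary slackness (lambda_i * g_i(x) = 0 for all i): OK

Verdict: the first failing condition is dual_feasibility -> dual.

dual


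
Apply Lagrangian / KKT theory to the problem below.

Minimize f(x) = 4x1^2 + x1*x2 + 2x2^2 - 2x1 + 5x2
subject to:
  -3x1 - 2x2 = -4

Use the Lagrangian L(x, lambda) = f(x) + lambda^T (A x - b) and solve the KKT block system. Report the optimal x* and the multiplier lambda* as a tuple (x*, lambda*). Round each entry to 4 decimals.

Form the Lagrangian:
  L(x, lambda) = (1/2) x^T Q x + c^T x + lambda^T (A x - b)
Stationarity (grad_x L = 0): Q x + c + A^T lambda = 0.
Primal feasibility: A x = b.

This gives the KKT block system:
  [ Q   A^T ] [ x     ]   [-c ]
  [ A    0  ] [ lambda ] = [ b ]

Solving the linear system:
  x*      = (1.3929, -0.0893)
  lambda* = (3.0179)
  f(x*)   = 4.4196

x* = (1.3929, -0.0893), lambda* = (3.0179)


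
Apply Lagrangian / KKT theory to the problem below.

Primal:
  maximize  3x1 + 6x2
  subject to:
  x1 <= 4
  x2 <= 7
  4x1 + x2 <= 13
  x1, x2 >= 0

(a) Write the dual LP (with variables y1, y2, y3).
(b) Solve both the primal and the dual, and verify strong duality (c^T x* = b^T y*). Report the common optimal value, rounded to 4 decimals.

The standard primal-dual pair for 'max c^T x s.t. A x <= b, x >= 0' is:
  Dual:  min b^T y  s.t.  A^T y >= c,  y >= 0.

So the dual LP is:
  minimize  4y1 + 7y2 + 13y3
  subject to:
    y1 + 4y3 >= 3
    y2 + y3 >= 6
    y1, y2, y3 >= 0

Solving the primal: x* = (1.5, 7).
  primal value c^T x* = 46.5.
Solving the dual: y* = (0, 5.25, 0.75).
  dual value b^T y* = 46.5.
Strong duality: c^T x* = b^T y*. Confirmed.

46.5


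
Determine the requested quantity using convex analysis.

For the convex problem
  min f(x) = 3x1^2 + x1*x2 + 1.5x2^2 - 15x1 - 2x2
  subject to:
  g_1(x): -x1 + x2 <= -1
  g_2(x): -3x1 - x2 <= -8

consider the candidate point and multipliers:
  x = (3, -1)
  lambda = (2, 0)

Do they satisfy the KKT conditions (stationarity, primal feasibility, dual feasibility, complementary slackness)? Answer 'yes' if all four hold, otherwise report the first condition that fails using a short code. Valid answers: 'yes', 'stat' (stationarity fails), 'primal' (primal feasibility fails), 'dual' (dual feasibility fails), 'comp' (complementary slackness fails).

Gradient of f: grad f(x) = Q x + c = (2, -2)
Constraint values g_i(x) = a_i^T x - b_i:
  g_1((3, -1)) = -3
  g_2((3, -1)) = 0
Stationarity residual: grad f(x) + sum_i lambda_i a_i = (0, 0)
  -> stationarity OK
Primal feasibility (all g_i <= 0): OK
Dual feasibility (all lambda_i >= 0): OK
Complementary slackness (lambda_i * g_i(x) = 0 for all i): FAILS

Verdict: the first failing condition is complementary_slackness -> comp.

comp


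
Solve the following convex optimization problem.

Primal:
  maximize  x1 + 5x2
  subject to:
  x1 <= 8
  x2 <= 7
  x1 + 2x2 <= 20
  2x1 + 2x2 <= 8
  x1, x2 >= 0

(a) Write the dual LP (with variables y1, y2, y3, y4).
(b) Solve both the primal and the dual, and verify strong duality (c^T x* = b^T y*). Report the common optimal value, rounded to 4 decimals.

The standard primal-dual pair for 'max c^T x s.t. A x <= b, x >= 0' is:
  Dual:  min b^T y  s.t.  A^T y >= c,  y >= 0.

So the dual LP is:
  minimize  8y1 + 7y2 + 20y3 + 8y4
  subject to:
    y1 + y3 + 2y4 >= 1
    y2 + 2y3 + 2y4 >= 5
    y1, y2, y3, y4 >= 0

Solving the primal: x* = (0, 4).
  primal value c^T x* = 20.
Solving the dual: y* = (0, 0, 0, 2.5).
  dual value b^T y* = 20.
Strong duality: c^T x* = b^T y*. Confirmed.

20


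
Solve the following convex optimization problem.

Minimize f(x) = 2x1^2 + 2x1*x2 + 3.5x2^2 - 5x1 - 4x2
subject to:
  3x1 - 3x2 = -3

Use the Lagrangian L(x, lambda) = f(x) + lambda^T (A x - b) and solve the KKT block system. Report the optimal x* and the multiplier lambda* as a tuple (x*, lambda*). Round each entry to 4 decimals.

Form the Lagrangian:
  L(x, lambda) = (1/2) x^T Q x + c^T x + lambda^T (A x - b)
Stationarity (grad_x L = 0): Q x + c + A^T lambda = 0.
Primal feasibility: A x = b.

This gives the KKT block system:
  [ Q   A^T ] [ x     ]   [-c ]
  [ A    0  ] [ lambda ] = [ b ]

Solving the linear system:
  x*      = (0, 1)
  lambda* = (1)
  f(x*)   = -0.5

x* = (0, 1), lambda* = (1)


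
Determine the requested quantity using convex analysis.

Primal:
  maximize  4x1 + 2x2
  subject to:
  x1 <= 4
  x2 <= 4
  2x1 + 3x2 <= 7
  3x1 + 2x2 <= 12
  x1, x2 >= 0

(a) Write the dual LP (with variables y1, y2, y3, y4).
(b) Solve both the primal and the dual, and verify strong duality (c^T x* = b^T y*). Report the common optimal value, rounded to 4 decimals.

The standard primal-dual pair for 'max c^T x s.t. A x <= b, x >= 0' is:
  Dual:  min b^T y  s.t.  A^T y >= c,  y >= 0.

So the dual LP is:
  minimize  4y1 + 4y2 + 7y3 + 12y4
  subject to:
    y1 + 2y3 + 3y4 >= 4
    y2 + 3y3 + 2y4 >= 2
    y1, y2, y3, y4 >= 0

Solving the primal: x* = (3.5, 0).
  primal value c^T x* = 14.
Solving the dual: y* = (0, 0, 2, 0).
  dual value b^T y* = 14.
Strong duality: c^T x* = b^T y*. Confirmed.

14


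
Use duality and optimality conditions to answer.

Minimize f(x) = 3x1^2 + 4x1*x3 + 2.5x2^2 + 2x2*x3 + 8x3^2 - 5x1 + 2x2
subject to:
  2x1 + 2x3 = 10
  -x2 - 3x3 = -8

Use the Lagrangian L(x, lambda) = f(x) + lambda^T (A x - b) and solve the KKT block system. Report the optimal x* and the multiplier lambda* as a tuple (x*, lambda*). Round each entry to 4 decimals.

Form the Lagrangian:
  L(x, lambda) = (1/2) x^T Q x + c^T x + lambda^T (A x - b)
Stationarity (grad_x L = 0): Q x + c + A^T lambda = 0.
Primal feasibility: A x = b.

This gives the KKT block system:
  [ Q   A^T ] [ x     ]   [-c ]
  [ A    0  ] [ lambda ] = [ b ]

Solving the linear system:
  x*      = (2.5532, 0.6596, 2.4468)
  lambda* = (-10.0532, 10.1915)
  f(x*)   = 85.3085

x* = (2.5532, 0.6596, 2.4468), lambda* = (-10.0532, 10.1915)


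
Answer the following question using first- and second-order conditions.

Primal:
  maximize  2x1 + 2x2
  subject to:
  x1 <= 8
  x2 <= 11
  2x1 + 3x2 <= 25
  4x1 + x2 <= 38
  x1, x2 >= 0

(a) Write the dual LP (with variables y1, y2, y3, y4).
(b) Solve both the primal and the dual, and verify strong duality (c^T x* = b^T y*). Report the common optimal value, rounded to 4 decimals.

The standard primal-dual pair for 'max c^T x s.t. A x <= b, x >= 0' is:
  Dual:  min b^T y  s.t.  A^T y >= c,  y >= 0.

So the dual LP is:
  minimize  8y1 + 11y2 + 25y3 + 38y4
  subject to:
    y1 + 2y3 + 4y4 >= 2
    y2 + 3y3 + y4 >= 2
    y1, y2, y3, y4 >= 0

Solving the primal: x* = (8, 3).
  primal value c^T x* = 22.
Solving the dual: y* = (0.6667, 0, 0.6667, 0).
  dual value b^T y* = 22.
Strong duality: c^T x* = b^T y*. Confirmed.

22


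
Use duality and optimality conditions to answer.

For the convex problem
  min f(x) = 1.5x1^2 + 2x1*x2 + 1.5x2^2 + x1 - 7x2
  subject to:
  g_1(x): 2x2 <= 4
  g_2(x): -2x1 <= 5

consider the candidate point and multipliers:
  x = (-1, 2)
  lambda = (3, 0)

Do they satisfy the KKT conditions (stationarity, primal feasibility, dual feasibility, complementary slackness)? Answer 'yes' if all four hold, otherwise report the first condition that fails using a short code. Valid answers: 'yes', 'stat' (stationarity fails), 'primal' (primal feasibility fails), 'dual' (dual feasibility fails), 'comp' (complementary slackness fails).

Gradient of f: grad f(x) = Q x + c = (2, -3)
Constraint values g_i(x) = a_i^T x - b_i:
  g_1((-1, 2)) = 0
  g_2((-1, 2)) = -3
Stationarity residual: grad f(x) + sum_i lambda_i a_i = (2, 3)
  -> stationarity FAILS
Primal feasibility (all g_i <= 0): OK
Dual feasibility (all lambda_i >= 0): OK
Complementary slackness (lambda_i * g_i(x) = 0 for all i): OK

Verdict: the first failing condition is stationarity -> stat.

stat


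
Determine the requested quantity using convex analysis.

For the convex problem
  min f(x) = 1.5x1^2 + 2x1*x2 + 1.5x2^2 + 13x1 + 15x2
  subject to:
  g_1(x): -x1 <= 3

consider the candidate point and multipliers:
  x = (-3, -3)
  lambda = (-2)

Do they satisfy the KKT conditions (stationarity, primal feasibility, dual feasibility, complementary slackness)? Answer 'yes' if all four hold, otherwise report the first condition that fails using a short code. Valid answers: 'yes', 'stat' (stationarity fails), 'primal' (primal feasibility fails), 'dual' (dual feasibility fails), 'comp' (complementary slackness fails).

Gradient of f: grad f(x) = Q x + c = (-2, 0)
Constraint values g_i(x) = a_i^T x - b_i:
  g_1((-3, -3)) = 0
Stationarity residual: grad f(x) + sum_i lambda_i a_i = (0, 0)
  -> stationarity OK
Primal feasibility (all g_i <= 0): OK
Dual feasibility (all lambda_i >= 0): FAILS
Complementary slackness (lambda_i * g_i(x) = 0 for all i): OK

Verdict: the first failing condition is dual_feasibility -> dual.

dual


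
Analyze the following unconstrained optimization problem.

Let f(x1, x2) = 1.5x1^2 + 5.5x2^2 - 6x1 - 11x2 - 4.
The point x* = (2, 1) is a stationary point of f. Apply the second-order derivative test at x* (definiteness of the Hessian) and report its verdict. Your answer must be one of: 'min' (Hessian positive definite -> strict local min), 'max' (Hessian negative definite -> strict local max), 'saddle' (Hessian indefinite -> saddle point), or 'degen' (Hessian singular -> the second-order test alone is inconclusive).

Compute the Hessian H = grad^2 f:
  H = [[3, 0], [0, 11]]
Verify stationarity: grad f(x*) = H x* + g = (0, 0).
Eigenvalues of H: 3, 11.
Both eigenvalues > 0, so H is positive definite -> x* is a strict local min.

min


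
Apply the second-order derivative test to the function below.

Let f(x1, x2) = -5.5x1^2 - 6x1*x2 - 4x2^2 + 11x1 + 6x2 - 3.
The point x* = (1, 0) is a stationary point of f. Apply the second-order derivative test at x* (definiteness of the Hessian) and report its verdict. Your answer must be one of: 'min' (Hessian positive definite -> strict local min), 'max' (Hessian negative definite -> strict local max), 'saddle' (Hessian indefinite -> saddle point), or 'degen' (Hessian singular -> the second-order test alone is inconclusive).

Compute the Hessian H = grad^2 f:
  H = [[-11, -6], [-6, -8]]
Verify stationarity: grad f(x*) = H x* + g = (0, 0).
Eigenvalues of H: -15.6847, -3.3153.
Both eigenvalues < 0, so H is negative definite -> x* is a strict local max.

max


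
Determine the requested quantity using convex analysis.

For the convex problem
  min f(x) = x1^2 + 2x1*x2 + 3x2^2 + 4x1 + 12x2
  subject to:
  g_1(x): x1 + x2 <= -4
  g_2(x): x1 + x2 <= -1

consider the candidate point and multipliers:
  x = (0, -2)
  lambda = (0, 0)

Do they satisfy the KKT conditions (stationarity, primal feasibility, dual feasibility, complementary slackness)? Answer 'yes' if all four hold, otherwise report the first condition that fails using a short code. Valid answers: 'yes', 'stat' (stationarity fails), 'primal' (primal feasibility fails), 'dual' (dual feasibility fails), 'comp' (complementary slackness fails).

Gradient of f: grad f(x) = Q x + c = (0, 0)
Constraint values g_i(x) = a_i^T x - b_i:
  g_1((0, -2)) = 2
  g_2((0, -2)) = -1
Stationarity residual: grad f(x) + sum_i lambda_i a_i = (0, 0)
  -> stationarity OK
Primal feasibility (all g_i <= 0): FAILS
Dual feasibility (all lambda_i >= 0): OK
Complementary slackness (lambda_i * g_i(x) = 0 for all i): OK

Verdict: the first failing condition is primal_feasibility -> primal.

primal


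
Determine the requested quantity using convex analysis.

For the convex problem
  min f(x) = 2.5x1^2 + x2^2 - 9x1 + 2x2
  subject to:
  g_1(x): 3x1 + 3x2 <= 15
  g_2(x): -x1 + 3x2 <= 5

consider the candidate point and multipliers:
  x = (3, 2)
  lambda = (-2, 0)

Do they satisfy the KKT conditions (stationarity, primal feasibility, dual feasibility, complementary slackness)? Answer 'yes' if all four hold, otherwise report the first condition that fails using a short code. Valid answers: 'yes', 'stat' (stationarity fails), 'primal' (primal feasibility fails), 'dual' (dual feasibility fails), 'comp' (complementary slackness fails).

Gradient of f: grad f(x) = Q x + c = (6, 6)
Constraint values g_i(x) = a_i^T x - b_i:
  g_1((3, 2)) = 0
  g_2((3, 2)) = -2
Stationarity residual: grad f(x) + sum_i lambda_i a_i = (0, 0)
  -> stationarity OK
Primal feasibility (all g_i <= 0): OK
Dual feasibility (all lambda_i >= 0): FAILS
Complementary slackness (lambda_i * g_i(x) = 0 for all i): OK

Verdict: the first failing condition is dual_feasibility -> dual.

dual


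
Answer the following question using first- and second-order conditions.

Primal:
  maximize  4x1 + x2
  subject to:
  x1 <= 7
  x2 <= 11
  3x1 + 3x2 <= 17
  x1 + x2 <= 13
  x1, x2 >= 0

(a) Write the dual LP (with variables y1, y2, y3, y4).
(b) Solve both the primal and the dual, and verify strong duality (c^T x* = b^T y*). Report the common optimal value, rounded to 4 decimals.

The standard primal-dual pair for 'max c^T x s.t. A x <= b, x >= 0' is:
  Dual:  min b^T y  s.t.  A^T y >= c,  y >= 0.

So the dual LP is:
  minimize  7y1 + 11y2 + 17y3 + 13y4
  subject to:
    y1 + 3y3 + y4 >= 4
    y2 + 3y3 + y4 >= 1
    y1, y2, y3, y4 >= 0

Solving the primal: x* = (5.6667, 0).
  primal value c^T x* = 22.6667.
Solving the dual: y* = (0, 0, 1.3333, 0).
  dual value b^T y* = 22.6667.
Strong duality: c^T x* = b^T y*. Confirmed.

22.6667


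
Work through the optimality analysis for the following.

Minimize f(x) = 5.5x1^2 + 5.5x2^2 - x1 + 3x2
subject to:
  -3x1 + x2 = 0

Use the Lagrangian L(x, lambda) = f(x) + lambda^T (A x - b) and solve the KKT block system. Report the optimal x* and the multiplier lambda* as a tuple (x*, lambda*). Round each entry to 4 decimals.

Form the Lagrangian:
  L(x, lambda) = (1/2) x^T Q x + c^T x + lambda^T (A x - b)
Stationarity (grad_x L = 0): Q x + c + A^T lambda = 0.
Primal feasibility: A x = b.

This gives the KKT block system:
  [ Q   A^T ] [ x     ]   [-c ]
  [ A    0  ] [ lambda ] = [ b ]

Solving the linear system:
  x*      = (-0.0727, -0.2182)
  lambda* = (-0.6)
  f(x*)   = -0.2909

x* = (-0.0727, -0.2182), lambda* = (-0.6)


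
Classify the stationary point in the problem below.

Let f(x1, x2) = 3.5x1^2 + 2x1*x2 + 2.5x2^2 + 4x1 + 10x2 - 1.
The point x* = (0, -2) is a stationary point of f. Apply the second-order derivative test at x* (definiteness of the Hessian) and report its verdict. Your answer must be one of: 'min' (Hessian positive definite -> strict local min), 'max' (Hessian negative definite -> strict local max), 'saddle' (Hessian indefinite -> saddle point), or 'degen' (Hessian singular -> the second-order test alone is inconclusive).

Compute the Hessian H = grad^2 f:
  H = [[7, 2], [2, 5]]
Verify stationarity: grad f(x*) = H x* + g = (0, 0).
Eigenvalues of H: 3.7639, 8.2361.
Both eigenvalues > 0, so H is positive definite -> x* is a strict local min.

min
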